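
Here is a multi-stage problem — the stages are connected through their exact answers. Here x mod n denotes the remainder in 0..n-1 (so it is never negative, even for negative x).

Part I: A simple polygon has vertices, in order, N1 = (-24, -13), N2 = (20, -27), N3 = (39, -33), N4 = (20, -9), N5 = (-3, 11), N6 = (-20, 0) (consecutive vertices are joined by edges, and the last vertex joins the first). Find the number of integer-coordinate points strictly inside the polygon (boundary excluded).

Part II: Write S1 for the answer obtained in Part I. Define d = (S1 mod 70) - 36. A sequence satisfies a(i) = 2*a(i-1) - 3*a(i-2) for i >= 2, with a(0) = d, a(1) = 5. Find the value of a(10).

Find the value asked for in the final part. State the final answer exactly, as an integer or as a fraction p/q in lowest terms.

3613

Part I: cross terms: (-24*-27 - 20*-13)=908, (20*-33 - 39*-27)=393, (39*-9 - 20*-33)=309, (20*11 - -3*-9)=193, (-3*0 - -20*11)=220, (-20*-13 - -24*0)=260; twice the area = |2283| = 2283; area = 2283/2; boundary points = 2 + 1 + 1 + 1 + 1 + 1 = 7; strictly interior points = area - boundary/2 + 1 = 1139; answer 1139
Part II: S1 = 1139; d = -17; a(2) = 2*(5) - 3*(-17) = 61; iterating: a(2)=61, a(3)=107, a(4)=31, a(5)=-259, a(6)=-611, a(7)=-445, a(8)=943, a(9)=3221, a(10)=3613; answer 3613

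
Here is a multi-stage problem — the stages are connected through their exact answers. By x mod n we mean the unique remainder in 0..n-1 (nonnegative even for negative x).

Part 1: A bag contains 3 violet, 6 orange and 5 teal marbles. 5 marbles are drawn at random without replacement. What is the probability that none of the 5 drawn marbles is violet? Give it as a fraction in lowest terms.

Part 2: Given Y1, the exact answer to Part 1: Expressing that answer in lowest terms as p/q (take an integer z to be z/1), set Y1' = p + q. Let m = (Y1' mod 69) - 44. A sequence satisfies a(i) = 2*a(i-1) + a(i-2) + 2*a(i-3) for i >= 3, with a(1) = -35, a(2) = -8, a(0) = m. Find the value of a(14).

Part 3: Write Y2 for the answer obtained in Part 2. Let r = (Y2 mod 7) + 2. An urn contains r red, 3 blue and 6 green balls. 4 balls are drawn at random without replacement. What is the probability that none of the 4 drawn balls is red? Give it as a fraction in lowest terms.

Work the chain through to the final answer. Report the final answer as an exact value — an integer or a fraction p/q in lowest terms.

Part 1: total draws C(14,5) = 2002; favorable C(11,5) = 462; P = 3/13; answer 3/13
Part 2: Y1 = 3/13; threaded value p + q = 16; m = -28; a(3) = 2*(-8) + 1*(-35) + 2*(-28) = -107; iterating: a(3)=-107, a(4)=-292, a(5)=-707, a(6)=-1920, a(7)=-5131, a(8)=-13596, a(9)=-36163, a(10)=-96184, a(11)=-255723, a(12)=-679956, a(13)=-1808003, a(14)=-4807408; answer -4807408
Part 3: Y2 = -4807408; r = 5; total draws C(14,4) = 1001; favorable C(9,4) = 126; P = 18/143; answer 18/143

18/143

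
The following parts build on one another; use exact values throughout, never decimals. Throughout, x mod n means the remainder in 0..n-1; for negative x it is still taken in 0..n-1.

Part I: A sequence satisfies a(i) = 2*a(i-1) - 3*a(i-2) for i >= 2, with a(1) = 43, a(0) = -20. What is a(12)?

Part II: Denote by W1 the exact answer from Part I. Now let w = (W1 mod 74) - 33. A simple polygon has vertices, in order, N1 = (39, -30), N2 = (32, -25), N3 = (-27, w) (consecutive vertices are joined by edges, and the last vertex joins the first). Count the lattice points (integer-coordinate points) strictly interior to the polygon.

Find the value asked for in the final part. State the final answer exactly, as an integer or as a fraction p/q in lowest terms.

Part I: a(2) = 2*(43) - 3*(-20) = 146; iterating: a(2)=146, a(3)=163, a(4)=-112, a(5)=-713, a(6)=-1090, a(7)=-41, a(8)=3188, a(9)=6499, a(10)=3434, a(11)=-12629, a(12)=-35560; answer -35560
Part II: W1 = -35560; w = 1; cross terms: (39*-25 - 32*-30)=-15, (32*1 - -27*-25)=-643, (-27*-30 - 39*1)=771; twice the area = |113| = 113; area = 113/2; boundary points = 1 + 1 + 1 = 3; strictly interior points = area - boundary/2 + 1 = 56; answer 56

56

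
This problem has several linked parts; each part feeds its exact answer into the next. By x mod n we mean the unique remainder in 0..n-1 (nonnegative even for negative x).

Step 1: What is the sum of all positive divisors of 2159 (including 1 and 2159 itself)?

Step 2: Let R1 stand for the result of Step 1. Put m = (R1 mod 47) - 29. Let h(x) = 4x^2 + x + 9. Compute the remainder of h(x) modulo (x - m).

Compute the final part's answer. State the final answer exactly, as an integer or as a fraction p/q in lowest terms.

3117

Step 1: 2159 = 17 * 127; sigma = (1 + 17) * (1 + 127) = 18 * 128 = 2304; answer 2304
Step 2: R1 = 2304; m = -28; remainder = value at the root: 4*(-28)^2 + 1*(-28)^1 + 9 = (3136) + (-28) + (9) = 3117; answer 3117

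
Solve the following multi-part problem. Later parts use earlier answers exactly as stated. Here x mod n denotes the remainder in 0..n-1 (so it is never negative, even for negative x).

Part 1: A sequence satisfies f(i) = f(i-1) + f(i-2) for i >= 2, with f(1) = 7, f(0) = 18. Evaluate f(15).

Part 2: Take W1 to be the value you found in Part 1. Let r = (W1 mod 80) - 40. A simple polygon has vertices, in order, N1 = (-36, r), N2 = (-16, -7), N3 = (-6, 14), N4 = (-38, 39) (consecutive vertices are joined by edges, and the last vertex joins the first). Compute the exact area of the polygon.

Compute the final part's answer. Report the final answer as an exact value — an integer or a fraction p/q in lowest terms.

1108

Part 1: f(2) = 1*(7) + 1*(18) = 25; iterating: f(2)=25, f(3)=32, f(4)=57, f(5)=89, f(6)=146, f(7)=235, f(8)=381, f(9)=616, f(10)=997, f(11)=1613, f(12)=2610, f(13)=4223, f(14)=6833, f(15)=11056; answer 11056
Part 2: W1 = 11056; r = -24; cross terms: (-36*-7 - -16*-24)=-132, (-16*14 - -6*-7)=-266, (-6*39 - -38*14)=298, (-38*-24 - -36*39)=2316; twice the area = |2216| = 2216; area = 1108; answer 1108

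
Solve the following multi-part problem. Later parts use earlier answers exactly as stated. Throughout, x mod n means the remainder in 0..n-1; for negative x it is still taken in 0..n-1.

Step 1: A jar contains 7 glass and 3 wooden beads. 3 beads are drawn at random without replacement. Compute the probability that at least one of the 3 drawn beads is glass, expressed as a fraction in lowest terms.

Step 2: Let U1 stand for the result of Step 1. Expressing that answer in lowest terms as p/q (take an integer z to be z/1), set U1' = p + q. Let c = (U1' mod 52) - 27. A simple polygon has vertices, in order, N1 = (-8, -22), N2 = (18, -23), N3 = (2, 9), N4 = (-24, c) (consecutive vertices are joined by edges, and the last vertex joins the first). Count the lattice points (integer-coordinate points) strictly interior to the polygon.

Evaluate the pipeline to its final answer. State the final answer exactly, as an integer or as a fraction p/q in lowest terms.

Step 1: total draws C(10,3) = 120; complement C(3,3) = 1; favorable 120 - 1 = 119; P = 119/120; answer 119/120
Step 2: U1 = 119/120; threaded value p + q = 239; c = 4; cross terms: (-8*-23 - 18*-22)=580, (18*9 - 2*-23)=208, (2*4 - -24*9)=224, (-24*-22 - -8*4)=560; twice the area = |1572| = 1572; area = 786; boundary points = 1 + 16 + 1 + 2 = 20; strictly interior points = area - boundary/2 + 1 = 777; answer 777

777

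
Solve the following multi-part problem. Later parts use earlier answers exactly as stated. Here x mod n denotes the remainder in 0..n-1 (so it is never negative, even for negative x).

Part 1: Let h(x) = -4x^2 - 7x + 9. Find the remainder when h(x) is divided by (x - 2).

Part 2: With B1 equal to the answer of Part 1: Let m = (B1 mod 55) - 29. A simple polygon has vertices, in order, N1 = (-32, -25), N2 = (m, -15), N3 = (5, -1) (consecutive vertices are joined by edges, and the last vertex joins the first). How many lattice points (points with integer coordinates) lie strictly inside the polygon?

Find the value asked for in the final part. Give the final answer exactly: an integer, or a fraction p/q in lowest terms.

Part 1: remainder = value at the root: -4*(2)^2 - 7*(2)^1 + 9 = (-16) + (-14) + (9) = -21; answer -21
Part 2: B1 = -21; m = 5; cross terms: (-32*-15 - 5*-25)=605, (5*-1 - 5*-15)=70, (5*-25 - -32*-1)=-157; twice the area = |518| = 518; area = 259; boundary points = 1 + 14 + 1 = 16; strictly interior points = area - boundary/2 + 1 = 252; answer 252

252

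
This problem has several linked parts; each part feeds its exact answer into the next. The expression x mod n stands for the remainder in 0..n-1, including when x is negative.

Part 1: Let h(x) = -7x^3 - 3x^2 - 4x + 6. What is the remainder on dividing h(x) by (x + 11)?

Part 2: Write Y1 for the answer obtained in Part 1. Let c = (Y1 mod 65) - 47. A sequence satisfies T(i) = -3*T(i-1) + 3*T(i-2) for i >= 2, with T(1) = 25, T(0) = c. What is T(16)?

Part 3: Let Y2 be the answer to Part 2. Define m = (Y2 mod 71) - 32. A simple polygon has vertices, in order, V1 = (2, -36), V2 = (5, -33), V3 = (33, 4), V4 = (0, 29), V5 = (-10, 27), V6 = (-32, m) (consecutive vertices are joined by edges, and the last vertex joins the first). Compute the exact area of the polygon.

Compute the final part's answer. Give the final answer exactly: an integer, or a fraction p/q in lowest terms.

Part 1: remainder = value at the root: -7*(-11)^3 - 3*(-11)^2 - 4*(-11)^1 + 6 = (9317) + (-363) + (44) + (6) = 9004; answer 9004
Part 2: Y1 = 9004; c = -13; T(2) = -3*(25) + 3*(-13) = -114; iterating: T(2)=-114, T(3)=417, T(4)=-1593, T(5)=6030, T(6)=-22869, T(7)=86697, T(8)=-328698, T(9)=1246185, T(10)=-4724649, T(11)=17912502, T(12)=-67911453, T(13)=257471865, T(14)=-976149954, T(15)=3700865457, T(16)=-14031046233; answer -14031046233
Part 3: Y2 = -14031046233; m = 5; cross terms: (2*-33 - 5*-36)=114, (5*4 - 33*-33)=1109, (33*29 - 0*4)=957, (0*27 - -10*29)=290, (-10*5 - -32*27)=814, (-32*-36 - 2*5)=1142; twice the area = |4426| = 4426; area = 2213; answer 2213

2213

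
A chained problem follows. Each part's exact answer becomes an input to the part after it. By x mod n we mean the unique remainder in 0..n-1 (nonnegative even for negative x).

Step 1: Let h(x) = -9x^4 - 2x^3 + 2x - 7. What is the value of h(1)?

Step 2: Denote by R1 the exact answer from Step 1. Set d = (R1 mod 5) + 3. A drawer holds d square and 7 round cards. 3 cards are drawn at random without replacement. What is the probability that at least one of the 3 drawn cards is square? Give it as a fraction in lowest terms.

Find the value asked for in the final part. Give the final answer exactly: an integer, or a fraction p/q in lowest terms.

Step 1: -9*(1)^4 - 2*(1)^3 + 2*(1)^1 - 7 = (-9) + (-2) + (2) + (-7) = -16; answer -16
Step 2: R1 = -16; d = 7; total draws C(14,3) = 364; complement C(7,3) = 35; favorable 364 - 35 = 329; P = 47/52; answer 47/52

47/52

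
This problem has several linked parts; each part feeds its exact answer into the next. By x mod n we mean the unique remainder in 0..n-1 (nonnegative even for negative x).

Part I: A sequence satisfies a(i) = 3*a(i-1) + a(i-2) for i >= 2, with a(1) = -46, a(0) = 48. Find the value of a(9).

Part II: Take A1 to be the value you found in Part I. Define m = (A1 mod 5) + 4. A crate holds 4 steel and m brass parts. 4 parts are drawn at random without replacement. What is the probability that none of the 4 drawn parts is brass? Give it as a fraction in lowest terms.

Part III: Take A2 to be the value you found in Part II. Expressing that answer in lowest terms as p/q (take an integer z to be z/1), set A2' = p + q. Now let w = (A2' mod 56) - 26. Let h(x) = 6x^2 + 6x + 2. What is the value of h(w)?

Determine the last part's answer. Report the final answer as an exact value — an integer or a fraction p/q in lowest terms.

Part I: a(2) = 3*(-46) + 1*(48) = -90; iterating: a(2)=-90, a(3)=-316, a(4)=-1038, a(5)=-3430, a(6)=-11328, a(7)=-37414, a(8)=-123570, a(9)=-408124; answer -408124
Part II: A1 = -408124; m = 5; total draws C(9,4) = 126; favorable C(4,4) = 1; P = 1/126; answer 1/126
Part III: A2 = 1/126; threaded value p + q = 127; w = -11; 6*(-11)^2 + 6*(-11)^1 + 2 = (726) + (-66) + (2) = 662; answer 662

662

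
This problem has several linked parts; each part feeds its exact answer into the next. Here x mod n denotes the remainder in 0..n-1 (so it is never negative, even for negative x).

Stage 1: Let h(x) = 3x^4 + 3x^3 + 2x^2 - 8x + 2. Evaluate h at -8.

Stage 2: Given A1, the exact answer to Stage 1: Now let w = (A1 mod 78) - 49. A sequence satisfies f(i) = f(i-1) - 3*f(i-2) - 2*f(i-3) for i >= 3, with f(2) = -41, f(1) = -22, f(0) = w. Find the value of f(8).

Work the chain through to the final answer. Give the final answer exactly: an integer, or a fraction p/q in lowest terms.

487

Stage 1: 3*(-8)^4 + 3*(-8)^3 + 2*(-8)^2 - 8*(-8)^1 + 2 = (12288) + (-1536) + (128) + (64) + (2) = 10946; answer 10946
Stage 2: A1 = 10946; w = -23; f(3) = 1*(-41) - 3*(-22) - 2*(-23) = 71; iterating: f(3)=71, f(4)=238, f(5)=107, f(6)=-749, f(7)=-1546, f(8)=487; answer 487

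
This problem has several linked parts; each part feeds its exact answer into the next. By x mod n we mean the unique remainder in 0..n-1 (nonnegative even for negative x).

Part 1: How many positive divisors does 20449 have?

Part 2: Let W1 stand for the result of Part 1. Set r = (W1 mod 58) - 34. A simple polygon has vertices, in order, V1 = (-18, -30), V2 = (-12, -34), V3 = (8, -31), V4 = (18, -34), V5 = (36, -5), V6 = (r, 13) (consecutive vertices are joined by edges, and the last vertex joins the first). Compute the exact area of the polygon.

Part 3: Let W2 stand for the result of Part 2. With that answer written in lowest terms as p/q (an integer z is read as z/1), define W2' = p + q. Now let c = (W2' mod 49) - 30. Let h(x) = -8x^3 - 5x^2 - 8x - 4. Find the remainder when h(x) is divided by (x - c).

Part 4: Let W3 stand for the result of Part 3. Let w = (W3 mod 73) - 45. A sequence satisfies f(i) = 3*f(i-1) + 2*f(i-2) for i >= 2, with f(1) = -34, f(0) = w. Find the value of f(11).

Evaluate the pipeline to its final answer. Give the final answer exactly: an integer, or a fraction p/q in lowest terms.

-8370326

Part 1: 20449 = 11^2 * 13^2; number of divisors = (2+1) * (2+1) = 9; answer 9
Part 2: W1 = 9; r = -25; cross terms: (-18*-34 - -12*-30)=252, (-12*-31 - 8*-34)=644, (8*-34 - 18*-31)=286, (18*-5 - 36*-34)=1134, (36*13 - -25*-5)=343, (-25*-30 - -18*13)=984; twice the area = |3643| = 3643; area = 3643/2; answer 3643/2
Part 3: W2 = 3643/2; threaded value p + q = 3645; c = -11; remainder = value at the root: -8*(-11)^3 - 5*(-11)^2 - 8*(-11)^1 - 4 = (10648) + (-605) + (88) + (-4) = 10127; answer 10127
Part 4: W3 = 10127; w = 8; f(2) = 3*(-34) + 2*(8) = -86; iterating: f(2)=-86, f(3)=-326, f(4)=-1150, f(5)=-4102, f(6)=-14606, f(7)=-52022, f(8)=-185278, f(9)=-659878, f(10)=-2350190, f(11)=-8370326; answer -8370326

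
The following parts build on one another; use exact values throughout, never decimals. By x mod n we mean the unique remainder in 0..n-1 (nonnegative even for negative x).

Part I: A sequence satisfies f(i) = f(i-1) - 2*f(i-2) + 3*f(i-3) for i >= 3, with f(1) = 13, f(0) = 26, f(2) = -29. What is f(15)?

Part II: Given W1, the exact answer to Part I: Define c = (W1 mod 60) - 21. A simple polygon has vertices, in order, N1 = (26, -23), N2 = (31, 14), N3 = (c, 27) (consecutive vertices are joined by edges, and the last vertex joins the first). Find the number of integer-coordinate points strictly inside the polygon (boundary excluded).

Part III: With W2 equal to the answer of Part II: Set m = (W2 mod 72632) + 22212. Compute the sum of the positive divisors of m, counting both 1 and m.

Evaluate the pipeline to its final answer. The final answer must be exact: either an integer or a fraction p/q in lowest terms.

Part I: f(3) = 1*(-29) - 2*(13) + 3*(26) = 23; iterating: f(3)=23, f(4)=120, f(5)=-13, f(6)=-184, f(7)=202, f(8)=531, f(9)=-425, f(10)=-881, f(11)=1562, f(12)=2049, f(13)=-3718, f(14)=-3130, f(15)=10453; answer 10453
Part II: W1 = 10453; c = -8; cross terms: (26*14 - 31*-23)=1077, (31*27 - -8*14)=949, (-8*-23 - 26*27)=-518; twice the area = |1508| = 1508; area = 754; boundary points = 1 + 13 + 2 = 16; strictly interior points = area - boundary/2 + 1 = 747; answer 747
Part III: W2 = 747; m = 22959; 22959 = 3^2 * 2551; sigma = (1 + 3 + 9) * (1 + 2551) = 13 * 2552 = 33176; answer 33176

33176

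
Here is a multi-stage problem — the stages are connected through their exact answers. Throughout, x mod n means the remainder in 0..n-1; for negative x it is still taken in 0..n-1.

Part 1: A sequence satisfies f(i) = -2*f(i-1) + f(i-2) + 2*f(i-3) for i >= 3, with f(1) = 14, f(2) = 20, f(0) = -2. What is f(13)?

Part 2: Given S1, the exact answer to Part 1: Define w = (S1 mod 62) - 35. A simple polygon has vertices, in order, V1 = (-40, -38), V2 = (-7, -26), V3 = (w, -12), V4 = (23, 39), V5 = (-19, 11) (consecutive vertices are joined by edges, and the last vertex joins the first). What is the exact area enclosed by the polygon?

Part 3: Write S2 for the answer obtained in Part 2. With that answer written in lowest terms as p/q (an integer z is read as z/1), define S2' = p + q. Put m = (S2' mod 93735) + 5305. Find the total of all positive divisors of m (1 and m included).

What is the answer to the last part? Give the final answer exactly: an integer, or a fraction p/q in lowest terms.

12606

Part 1: f(3) = -2*(20) + 1*(14) + 2*(-2) = -30; iterating: f(3)=-30, f(4)=108, f(5)=-206, f(6)=460, f(7)=-910, f(8)=1868, f(9)=-3726, f(10)=7500, f(11)=-14990, f(12)=30028, f(13)=-60046; answer -60046
Part 2: S1 = -60046; w = -3; cross terms: (-40*-26 - -7*-38)=774, (-7*-12 - -3*-26)=6, (-3*39 - 23*-12)=159, (23*11 - -19*39)=994, (-19*-38 - -40*11)=1162; twice the area = |3095| = 3095; area = 3095/2; answer 3095/2
Part 3: S2 = 3095/2; threaded value p + q = 3097; m = 8402; 8402 = 2 * 4201; sigma = (1 + 2) * (1 + 4201) = 3 * 4202 = 12606; answer 12606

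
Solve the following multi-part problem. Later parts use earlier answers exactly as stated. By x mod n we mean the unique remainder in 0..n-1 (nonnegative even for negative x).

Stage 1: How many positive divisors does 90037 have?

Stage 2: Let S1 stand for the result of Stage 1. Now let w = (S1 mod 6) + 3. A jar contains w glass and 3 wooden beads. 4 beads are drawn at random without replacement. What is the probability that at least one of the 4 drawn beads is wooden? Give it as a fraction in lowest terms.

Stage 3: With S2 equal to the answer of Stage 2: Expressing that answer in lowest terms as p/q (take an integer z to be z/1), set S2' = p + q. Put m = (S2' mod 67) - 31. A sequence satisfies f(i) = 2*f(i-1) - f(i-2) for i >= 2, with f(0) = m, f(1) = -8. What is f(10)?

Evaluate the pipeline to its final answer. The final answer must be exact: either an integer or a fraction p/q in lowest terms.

Stage 1: 90037 = 179 * 503; number of divisors = (1+1) * (1+1) = 4; answer 4
Stage 2: S1 = 4; w = 7; total draws C(10,4) = 210; complement C(7,4) = 35; favorable 210 - 35 = 175; P = 5/6; answer 5/6
Stage 3: S2 = 5/6; threaded value p + q = 11; m = -20; f(2) = 2*(-8) - 1*(-20) = 4; iterating: f(2)=4, f(3)=16, f(4)=28, f(5)=40, f(6)=52, f(7)=64, f(8)=76, f(9)=88, f(10)=100; answer 100

100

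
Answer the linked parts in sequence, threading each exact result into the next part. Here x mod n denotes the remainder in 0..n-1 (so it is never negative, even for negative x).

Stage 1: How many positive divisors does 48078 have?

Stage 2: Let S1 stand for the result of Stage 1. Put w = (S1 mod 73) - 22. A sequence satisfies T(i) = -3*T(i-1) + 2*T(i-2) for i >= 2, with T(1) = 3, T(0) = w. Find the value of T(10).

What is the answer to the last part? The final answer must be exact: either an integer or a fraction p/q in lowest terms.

-686201

Stage 1: 48078 = 2 * 3^2 * 2671; number of divisors = (1+1) * (2+1) * (1+1) = 12; answer 12
Stage 2: S1 = 12; w = -10; T(2) = -3*(3) + 2*(-10) = -29; iterating: T(2)=-29, T(3)=93, T(4)=-337, T(5)=1197, T(6)=-4265, T(7)=15189, T(8)=-54097, T(9)=192669, T(10)=-686201; answer -686201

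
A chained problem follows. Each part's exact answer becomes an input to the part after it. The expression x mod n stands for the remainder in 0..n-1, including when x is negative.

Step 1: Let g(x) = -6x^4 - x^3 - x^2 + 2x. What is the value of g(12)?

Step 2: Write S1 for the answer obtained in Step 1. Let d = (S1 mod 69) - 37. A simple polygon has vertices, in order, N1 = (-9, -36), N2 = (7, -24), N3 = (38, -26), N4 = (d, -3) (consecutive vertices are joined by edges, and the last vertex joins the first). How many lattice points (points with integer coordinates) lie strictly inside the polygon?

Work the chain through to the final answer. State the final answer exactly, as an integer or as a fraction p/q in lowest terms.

Step 1: -6*(12)^4 - 1*(12)^3 - 1*(12)^2 + 2*(12)^1 = (-124416) + (-1728) + (-144) + (24) = -126264; answer -126264
Step 2: S1 = -126264; d = -31; cross terms: (-9*-24 - 7*-36)=468, (7*-26 - 38*-24)=730, (38*-3 - -31*-26)=-920, (-31*-36 - -9*-3)=1089; twice the area = |1367| = 1367; area = 1367/2; boundary points = 4 + 1 + 23 + 11 = 39; strictly interior points = area - boundary/2 + 1 = 665; answer 665

665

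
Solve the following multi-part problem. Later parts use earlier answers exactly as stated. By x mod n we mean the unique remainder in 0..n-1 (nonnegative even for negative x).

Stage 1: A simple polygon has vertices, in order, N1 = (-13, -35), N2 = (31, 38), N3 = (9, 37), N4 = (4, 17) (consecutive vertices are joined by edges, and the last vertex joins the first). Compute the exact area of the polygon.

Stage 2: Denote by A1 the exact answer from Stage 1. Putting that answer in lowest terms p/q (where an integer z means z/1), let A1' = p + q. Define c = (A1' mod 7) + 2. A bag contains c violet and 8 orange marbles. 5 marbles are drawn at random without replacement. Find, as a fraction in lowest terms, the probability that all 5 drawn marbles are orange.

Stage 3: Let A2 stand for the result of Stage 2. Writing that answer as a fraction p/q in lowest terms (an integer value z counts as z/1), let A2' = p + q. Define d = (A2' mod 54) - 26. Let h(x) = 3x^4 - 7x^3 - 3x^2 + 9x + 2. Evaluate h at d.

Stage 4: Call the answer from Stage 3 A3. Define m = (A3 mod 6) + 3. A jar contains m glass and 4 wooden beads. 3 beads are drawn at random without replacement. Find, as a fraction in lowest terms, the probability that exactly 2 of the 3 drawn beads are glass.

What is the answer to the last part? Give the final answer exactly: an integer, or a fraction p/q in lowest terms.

10/21

Stage 1: cross terms: (-13*38 - 31*-35)=591, (31*37 - 9*38)=805, (9*17 - 4*37)=5, (4*-35 - -13*17)=81; twice the area = |1482| = 1482; area = 741; answer 741
Stage 2: A1 = 741; threaded value p + q = 742; c = 2; total draws C(10,5) = 252; favorable C(8,5) = 56; P = 2/9; answer 2/9
Stage 3: A2 = 2/9; threaded value p + q = 11; d = -15; 3*(-15)^4 - 7*(-15)^3 - 3*(-15)^2 + 9*(-15)^1 + 2 = (151875) + (23625) + (-675) + (-135) + (2) = 174692; answer 174692
Stage 4: A3 = 174692; m = 5; total draws C(9,3) = 84; favorable C(5,2)*C(4,1) = 40; P = 10/21; answer 10/21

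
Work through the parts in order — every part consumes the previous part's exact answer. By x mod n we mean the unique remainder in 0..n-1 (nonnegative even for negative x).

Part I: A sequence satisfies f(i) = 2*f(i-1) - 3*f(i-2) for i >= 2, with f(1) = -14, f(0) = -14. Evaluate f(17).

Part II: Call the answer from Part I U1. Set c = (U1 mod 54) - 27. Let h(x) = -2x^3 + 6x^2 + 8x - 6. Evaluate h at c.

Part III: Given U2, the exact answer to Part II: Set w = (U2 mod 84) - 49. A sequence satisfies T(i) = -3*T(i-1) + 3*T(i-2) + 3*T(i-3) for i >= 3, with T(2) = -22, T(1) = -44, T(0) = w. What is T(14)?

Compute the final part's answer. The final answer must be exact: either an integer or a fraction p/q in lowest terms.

130893084

Part I: f(2) = 2*(-14) - 3*(-14) = 14; iterating: f(2)=14, f(3)=70, f(4)=98, f(5)=-14, f(6)=-322, f(7)=-602, f(8)=-238, f(9)=1330, f(10)=3374, f(11)=2758, f(12)=-4606, f(13)=-17486, f(14)=-21154, f(15)=10150, f(16)=83762, f(17)=137074; answer 137074
Part II: U1 = 137074; c = -5; -2*(-5)^3 + 6*(-5)^2 + 8*(-5)^1 - 6 = (250) + (150) + (-40) + (-6) = 354; answer 354
Part III: U2 = 354; w = -31; T(3) = -3*(-22) + 3*(-44) + 3*(-31) = -159; iterating: T(3)=-159, T(4)=279, T(5)=-1380, T(6)=4500, T(7)=-16803, T(8)=59769, T(9)=-216216, T(10)=777546, T(11)=-2801979, T(12)=10089927, T(13)=-36343080, T(14)=130893084; answer 130893084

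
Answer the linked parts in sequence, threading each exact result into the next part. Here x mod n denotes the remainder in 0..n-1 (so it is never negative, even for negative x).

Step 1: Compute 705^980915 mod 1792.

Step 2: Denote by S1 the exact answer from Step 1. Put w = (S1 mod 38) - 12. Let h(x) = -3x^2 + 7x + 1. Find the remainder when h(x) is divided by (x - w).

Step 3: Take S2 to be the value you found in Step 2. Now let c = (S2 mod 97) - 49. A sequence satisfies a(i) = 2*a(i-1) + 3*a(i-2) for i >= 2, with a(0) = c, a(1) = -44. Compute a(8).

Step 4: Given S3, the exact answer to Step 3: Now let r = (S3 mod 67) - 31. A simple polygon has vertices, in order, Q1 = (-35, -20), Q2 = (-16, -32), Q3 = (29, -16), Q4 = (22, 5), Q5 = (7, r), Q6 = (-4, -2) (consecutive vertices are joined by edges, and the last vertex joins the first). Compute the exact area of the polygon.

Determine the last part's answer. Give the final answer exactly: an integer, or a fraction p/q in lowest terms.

Step 1: squarings mod 1792: 705^1=705, 705^2=641, 705^4=513, 705^8=1537, 705^16=513, 705^32=1537, 705^64=513, 705^128=1537, 705^256=513, 705^512=1537, 705^1024=513, 705^2048=1537, 705^4096=513, 705^8192=1537, 705^16384=513, 705^32768=1537, 705^65536=513, 705^131072=1537, 705^262144=513, 705^524288=1537; 705^980915 = 705^1 * 705^2 * 705^16 * 705^32 * 705^128 * 705^256 * 705^512 * 705^1024 * 705^4096 * 705^8192 * 705^16384 * 705^32768 * 705^131072 * 705^262144 * 705^524288 = 577 (mod 1792); answer 577
Step 2: S1 = 577; w = -5; remainder = value at the root: -3*(-5)^2 + 7*(-5)^1 + 1 = (-75) + (-35) + (1) = -109; answer -109
Step 3: S2 = -109; c = 36; a(2) = 2*(-44) + 3*(36) = 20; iterating: a(2)=20, a(3)=-92, a(4)=-124, a(5)=-524, a(6)=-1420, a(7)=-4412, a(8)=-13084; answer -13084
Step 4: S3 = -13084; r = 17; cross terms: (-35*-32 - -16*-20)=800, (-16*-16 - 29*-32)=1184, (29*5 - 22*-16)=497, (22*17 - 7*5)=339, (7*-2 - -4*17)=54, (-4*-20 - -35*-2)=10; twice the area = |2884| = 2884; area = 1442; answer 1442

1442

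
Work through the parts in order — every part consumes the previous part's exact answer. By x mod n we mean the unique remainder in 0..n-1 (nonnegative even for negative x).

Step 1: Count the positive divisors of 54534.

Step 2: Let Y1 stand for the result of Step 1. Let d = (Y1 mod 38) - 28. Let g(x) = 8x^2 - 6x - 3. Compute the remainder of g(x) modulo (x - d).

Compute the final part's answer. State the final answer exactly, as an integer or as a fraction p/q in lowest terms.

Step 1: 54534 = 2 * 3 * 61 * 149; number of divisors = (1+1) * (1+1) * (1+1) * (1+1) = 16; answer 16
Step 2: Y1 = 16; d = -12; remainder = value at the root: 8*(-12)^2 - 6*(-12)^1 - 3 = (1152) + (72) + (-3) = 1221; answer 1221

1221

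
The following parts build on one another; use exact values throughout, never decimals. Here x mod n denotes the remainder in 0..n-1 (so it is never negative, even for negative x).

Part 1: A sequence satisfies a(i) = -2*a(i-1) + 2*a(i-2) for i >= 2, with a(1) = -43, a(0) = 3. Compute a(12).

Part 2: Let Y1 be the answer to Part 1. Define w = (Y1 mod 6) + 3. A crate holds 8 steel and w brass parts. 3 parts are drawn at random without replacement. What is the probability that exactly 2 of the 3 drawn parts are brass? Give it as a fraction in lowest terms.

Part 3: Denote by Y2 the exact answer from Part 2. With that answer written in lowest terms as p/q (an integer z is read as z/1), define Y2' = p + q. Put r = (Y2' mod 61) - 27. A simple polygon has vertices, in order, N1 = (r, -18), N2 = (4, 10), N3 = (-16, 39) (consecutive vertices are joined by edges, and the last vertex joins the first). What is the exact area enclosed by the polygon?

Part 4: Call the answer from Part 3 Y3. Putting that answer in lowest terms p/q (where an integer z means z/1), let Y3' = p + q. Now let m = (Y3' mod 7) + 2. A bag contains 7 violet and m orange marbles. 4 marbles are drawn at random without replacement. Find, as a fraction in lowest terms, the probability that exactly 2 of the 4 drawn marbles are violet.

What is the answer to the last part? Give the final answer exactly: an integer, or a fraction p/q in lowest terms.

14/33

Part 1: a(2) = -2*(-43) + 2*(3) = 92; iterating: a(2)=92, a(3)=-270, a(4)=724, a(5)=-1988, a(6)=5424, a(7)=-14824, a(8)=40496, a(9)=-110640, a(10)=302272, a(11)=-825824, a(12)=2256192; answer 2256192
Part 2: Y1 = 2256192; w = 3; total draws C(11,3) = 165; favorable C(3,2)*C(8,1) = 24; P = 8/55; answer 8/55
Part 3: Y2 = 8/55; threaded value p + q = 63; r = -25; cross terms: (-25*10 - 4*-18)=-178, (4*39 - -16*10)=316, (-16*-18 - -25*39)=1263; twice the area = |1401| = 1401; area = 1401/2; answer 1401/2
Part 4: Y3 = 1401/2; threaded value p + q = 1403; m = 5; total draws C(12,4) = 495; favorable C(7,2)*C(5,2) = 210; P = 14/33; answer 14/33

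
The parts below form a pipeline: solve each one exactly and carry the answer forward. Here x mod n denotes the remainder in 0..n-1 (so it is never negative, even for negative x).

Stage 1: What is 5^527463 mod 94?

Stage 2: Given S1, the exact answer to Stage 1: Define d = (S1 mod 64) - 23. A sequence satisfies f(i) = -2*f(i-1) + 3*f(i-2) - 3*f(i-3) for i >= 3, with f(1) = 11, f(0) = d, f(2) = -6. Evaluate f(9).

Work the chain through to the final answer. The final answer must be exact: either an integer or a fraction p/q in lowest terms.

24750

Stage 1: squarings mod 94: 5^1=5, 5^2=25, 5^4=61, 5^8=55, 5^16=17, 5^32=7, 5^64=49, 5^128=51, 5^256=63, 5^512=21, 5^1024=65, 5^2048=89, 5^4096=25, 5^8192=61, 5^16384=55, 5^32768=17, 5^65536=7, 5^131072=49, 5^262144=51, 5^524288=63; 5^527463 = 5^1 * 5^2 * 5^4 * 5^32 * 5^64 * 5^1024 * 5^2048 * 5^524288 = 33 (mod 94); answer 33
Stage 2: S1 = 33; d = 10; f(3) = -2*(-6) + 3*(11) - 3*(10) = 15; iterating: f(3)=15, f(4)=-81, f(5)=225, f(6)=-738, f(7)=2394, f(8)=-7677, f(9)=24750; answer 24750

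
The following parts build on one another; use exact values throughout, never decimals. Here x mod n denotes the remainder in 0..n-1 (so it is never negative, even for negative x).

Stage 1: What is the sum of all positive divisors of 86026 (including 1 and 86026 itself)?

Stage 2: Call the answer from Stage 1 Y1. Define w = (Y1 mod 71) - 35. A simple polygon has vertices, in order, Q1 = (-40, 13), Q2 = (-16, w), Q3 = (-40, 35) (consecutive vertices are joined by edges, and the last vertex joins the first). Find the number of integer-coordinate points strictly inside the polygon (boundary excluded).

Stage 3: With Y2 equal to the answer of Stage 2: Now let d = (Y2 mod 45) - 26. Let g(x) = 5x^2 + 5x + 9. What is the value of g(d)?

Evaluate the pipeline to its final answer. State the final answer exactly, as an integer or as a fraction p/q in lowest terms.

39

Stage 1: 86026 = 2 * 43013; sigma = (1 + 2) * (1 + 43013) = 3 * 43014 = 129042; answer 129042
Stage 2: Y1 = 129042; w = 0; cross terms: (-40*0 - -16*13)=208, (-16*35 - -40*0)=-560, (-40*13 - -40*35)=880; twice the area = |528| = 528; area = 264; boundary points = 1 + 1 + 22 = 24; strictly interior points = area - boundary/2 + 1 = 253; answer 253
Stage 3: Y2 = 253; d = 2; 5*(2)^2 + 5*(2)^1 + 9 = (20) + (10) + (9) = 39; answer 39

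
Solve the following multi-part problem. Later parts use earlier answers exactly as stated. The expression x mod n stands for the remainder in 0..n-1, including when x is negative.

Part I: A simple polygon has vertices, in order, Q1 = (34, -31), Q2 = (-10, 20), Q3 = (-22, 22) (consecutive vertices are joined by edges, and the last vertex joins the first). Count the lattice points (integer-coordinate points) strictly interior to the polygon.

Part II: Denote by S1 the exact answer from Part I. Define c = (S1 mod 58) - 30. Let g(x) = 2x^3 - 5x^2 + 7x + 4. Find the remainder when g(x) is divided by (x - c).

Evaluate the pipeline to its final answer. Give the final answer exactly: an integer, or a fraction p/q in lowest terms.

-10

Part I: cross terms: (34*20 - -10*-31)=370, (-10*22 - -22*20)=220, (-22*-31 - 34*22)=-66; twice the area = |524| = 524; area = 262; boundary points = 1 + 2 + 1 = 4; strictly interior points = area - boundary/2 + 1 = 261; answer 261
Part II: S1 = 261; c = -1; remainder = value at the root: 2*(-1)^3 - 5*(-1)^2 + 7*(-1)^1 + 4 = (-2) + (-5) + (-7) + (4) = -10; answer -10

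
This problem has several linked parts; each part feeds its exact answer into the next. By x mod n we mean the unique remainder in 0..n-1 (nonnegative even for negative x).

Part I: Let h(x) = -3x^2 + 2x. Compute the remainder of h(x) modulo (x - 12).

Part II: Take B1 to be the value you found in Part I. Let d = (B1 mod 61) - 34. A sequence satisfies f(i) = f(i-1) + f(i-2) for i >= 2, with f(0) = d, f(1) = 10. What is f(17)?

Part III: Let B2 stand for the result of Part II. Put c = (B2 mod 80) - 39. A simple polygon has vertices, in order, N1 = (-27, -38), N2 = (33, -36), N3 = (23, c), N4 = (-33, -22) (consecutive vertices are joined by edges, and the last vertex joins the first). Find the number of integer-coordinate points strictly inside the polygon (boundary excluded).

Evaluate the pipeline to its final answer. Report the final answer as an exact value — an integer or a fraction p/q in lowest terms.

1786

Part I: remainder = value at the root: -3*(12)^2 + 2*(12)^1 = (-432) + (24) = -408; answer -408
Part II: B1 = -408; d = -15; f(2) = 1*(10) + 1*(-15) = -5; iterating: f(2)=-5, f(3)=5, f(4)=0, f(5)=5, f(6)=5, f(7)=10, f(8)=15, f(9)=25, f(10)=40, f(11)=65, f(12)=105, f(13)=170, f(14)=275, f(15)=445, f(16)=720, f(17)=1165; answer 1165
Part III: B2 = 1165; c = 6; cross terms: (-27*-36 - 33*-38)=2226, (33*6 - 23*-36)=1026, (23*-22 - -33*6)=-308, (-33*-38 - -27*-22)=660; twice the area = |3604| = 3604; area = 1802; boundary points = 2 + 2 + 28 + 2 = 34; strictly interior points = area - boundary/2 + 1 = 1786; answer 1786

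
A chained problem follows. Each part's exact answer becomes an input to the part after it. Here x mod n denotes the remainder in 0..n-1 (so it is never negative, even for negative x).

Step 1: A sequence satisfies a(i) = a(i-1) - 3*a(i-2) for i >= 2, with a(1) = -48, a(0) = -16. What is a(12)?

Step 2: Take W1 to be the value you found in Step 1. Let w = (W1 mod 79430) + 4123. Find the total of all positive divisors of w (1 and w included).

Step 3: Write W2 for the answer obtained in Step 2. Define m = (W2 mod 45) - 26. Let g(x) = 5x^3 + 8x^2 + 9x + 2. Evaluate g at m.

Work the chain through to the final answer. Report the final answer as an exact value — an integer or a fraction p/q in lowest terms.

872

Step 1: a(2) = 1*(-48) - 3*(-16) = 0; iterating: a(2)=0, a(3)=144, a(4)=144, a(5)=-288, a(6)=-720, a(7)=144, a(8)=2304, a(9)=1872, a(10)=-5040, a(11)=-10656, a(12)=4464; answer 4464
Step 2: W1 = 4464; w = 8587; 8587 = 31 * 277; sigma = (1 + 31) * (1 + 277) = 32 * 278 = 8896; answer 8896
Step 3: W2 = 8896; m = 5; 5*(5)^3 + 8*(5)^2 + 9*(5)^1 + 2 = (625) + (200) + (45) + (2) = 872; answer 872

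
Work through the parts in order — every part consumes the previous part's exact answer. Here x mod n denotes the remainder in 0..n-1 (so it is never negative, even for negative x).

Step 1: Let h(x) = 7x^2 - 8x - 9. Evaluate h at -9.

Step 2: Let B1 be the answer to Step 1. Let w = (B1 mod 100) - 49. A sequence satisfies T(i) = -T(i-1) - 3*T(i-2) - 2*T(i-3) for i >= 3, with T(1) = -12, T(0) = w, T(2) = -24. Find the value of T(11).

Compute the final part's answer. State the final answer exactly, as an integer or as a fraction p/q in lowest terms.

Step 1: 7*(-9)^2 - 8*(-9)^1 - 9 = (567) + (72) + (-9) = 630; answer 630
Step 2: B1 = 630; w = -19; T(3) = -1*(-24) - 3*(-12) - 2*(-19) = 98; iterating: T(3)=98, T(4)=-2, T(5)=-244, T(6)=54, T(7)=682, T(8)=-356, T(9)=-1798, T(10)=1502, T(11)=4604; answer 4604

4604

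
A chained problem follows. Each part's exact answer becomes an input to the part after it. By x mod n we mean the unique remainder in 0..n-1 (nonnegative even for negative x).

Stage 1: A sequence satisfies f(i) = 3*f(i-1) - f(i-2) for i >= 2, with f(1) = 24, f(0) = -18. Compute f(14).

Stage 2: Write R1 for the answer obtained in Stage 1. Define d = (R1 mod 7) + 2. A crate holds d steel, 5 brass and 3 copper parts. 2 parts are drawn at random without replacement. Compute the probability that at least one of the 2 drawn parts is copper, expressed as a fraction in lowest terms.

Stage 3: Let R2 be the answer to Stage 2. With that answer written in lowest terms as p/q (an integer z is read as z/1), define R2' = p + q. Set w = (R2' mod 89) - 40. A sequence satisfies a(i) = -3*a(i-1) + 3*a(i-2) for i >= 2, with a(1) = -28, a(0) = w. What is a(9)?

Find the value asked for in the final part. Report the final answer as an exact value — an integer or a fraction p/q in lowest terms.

-2162538

Stage 1: f(2) = 3*(24) - 1*(-18) = 90; iterating: f(2)=90, f(3)=246, f(4)=648, f(5)=1698, f(6)=4446, f(7)=11640, f(8)=30474, f(9)=79782, f(10)=208872, f(11)=546834, f(12)=1431630, f(13)=3748056, f(14)=9812538; answer 9812538
Stage 2: R1 = 9812538; d = 3; total draws C(11,2) = 55; complement C(8,2) = 28; favorable 55 - 28 = 27; P = 27/55; answer 27/55
Stage 3: R2 = 27/55; threaded value p + q = 82; w = 42; a(2) = -3*(-28) + 3*(42) = 210; iterating: a(2)=210, a(3)=-714, a(4)=2772, a(5)=-10458, a(6)=39690, a(7)=-150444, a(8)=570402, a(9)=-2162538; answer -2162538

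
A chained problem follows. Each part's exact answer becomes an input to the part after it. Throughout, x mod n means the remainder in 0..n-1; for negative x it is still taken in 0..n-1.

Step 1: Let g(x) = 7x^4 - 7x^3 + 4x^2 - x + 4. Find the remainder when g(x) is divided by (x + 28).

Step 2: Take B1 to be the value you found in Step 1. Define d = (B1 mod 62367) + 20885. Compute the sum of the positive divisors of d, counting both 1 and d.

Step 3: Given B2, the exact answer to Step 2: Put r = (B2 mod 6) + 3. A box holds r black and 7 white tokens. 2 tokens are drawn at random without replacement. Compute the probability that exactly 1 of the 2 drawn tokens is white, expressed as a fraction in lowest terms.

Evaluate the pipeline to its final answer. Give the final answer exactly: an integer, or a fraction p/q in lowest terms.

35/66

Step 1: remainder = value at the root: 7*(-28)^4 - 7*(-28)^3 + 4*(-28)^2 - 1*(-28)^1 + 4 = (4302592) + (153664) + (3136) + (28) + (4) = 4459424; answer 4459424
Step 2: B1 = 4459424; d = 52252; 52252 = 2^2 * 13063; sigma = (1 + 2 + 4) * (1 + 13063) = 7 * 13064 = 91448; answer 91448
Step 3: B2 = 91448; r = 5; total draws C(12,2) = 66; favorable C(7,1)*C(5,1) = 35; P = 35/66; answer 35/66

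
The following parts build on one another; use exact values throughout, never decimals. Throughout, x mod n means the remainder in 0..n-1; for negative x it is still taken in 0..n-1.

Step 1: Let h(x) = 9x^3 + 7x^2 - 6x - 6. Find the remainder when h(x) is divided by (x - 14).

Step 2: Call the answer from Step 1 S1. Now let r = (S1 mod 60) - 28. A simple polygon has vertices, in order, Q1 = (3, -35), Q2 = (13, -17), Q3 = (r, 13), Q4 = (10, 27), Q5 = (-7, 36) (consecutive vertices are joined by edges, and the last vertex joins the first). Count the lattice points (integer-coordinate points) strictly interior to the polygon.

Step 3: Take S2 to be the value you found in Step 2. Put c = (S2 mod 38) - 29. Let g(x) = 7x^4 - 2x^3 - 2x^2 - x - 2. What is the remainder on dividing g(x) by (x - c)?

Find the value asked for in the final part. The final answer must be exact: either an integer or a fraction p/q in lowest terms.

1982184

Step 1: remainder = value at the root: 9*(14)^3 + 7*(14)^2 - 6*(14)^1 - 6 = (24696) + (1372) + (-84) + (-6) = 25978; answer 25978
Step 2: S1 = 25978; r = 30; cross terms: (3*-17 - 13*-35)=404, (13*13 - 30*-17)=679, (30*27 - 10*13)=680, (10*36 - -7*27)=549, (-7*-35 - 3*36)=137; twice the area = |2449| = 2449; area = 2449/2; boundary points = 2 + 1 + 2 + 1 + 1 = 7; strictly interior points = area - boundary/2 + 1 = 1222; answer 1222
Step 3: S2 = 1222; c = -23; remainder = value at the root: 7*(-23)^4 - 2*(-23)^3 - 2*(-23)^2 - 1*(-23)^1 - 2 = (1958887) + (24334) + (-1058) + (23) + (-2) = 1982184; answer 1982184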